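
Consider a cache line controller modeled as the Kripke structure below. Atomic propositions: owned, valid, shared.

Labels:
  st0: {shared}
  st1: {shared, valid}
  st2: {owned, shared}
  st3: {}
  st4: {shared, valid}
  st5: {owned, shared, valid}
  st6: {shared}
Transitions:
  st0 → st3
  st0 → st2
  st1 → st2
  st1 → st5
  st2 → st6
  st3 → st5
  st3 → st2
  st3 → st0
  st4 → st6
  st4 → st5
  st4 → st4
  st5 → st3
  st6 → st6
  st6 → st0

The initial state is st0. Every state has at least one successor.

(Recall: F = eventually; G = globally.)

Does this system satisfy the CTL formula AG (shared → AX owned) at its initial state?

Does not hold

States satisfying shared → AX owned: {st1, st3}.
States satisfying AG (shared → AX owned): ∅.
st0 is reachable from st0 and violates shared → AX owned, so AG fails at st0.
st0 ∉ Sat(AG (shared → AX owned)).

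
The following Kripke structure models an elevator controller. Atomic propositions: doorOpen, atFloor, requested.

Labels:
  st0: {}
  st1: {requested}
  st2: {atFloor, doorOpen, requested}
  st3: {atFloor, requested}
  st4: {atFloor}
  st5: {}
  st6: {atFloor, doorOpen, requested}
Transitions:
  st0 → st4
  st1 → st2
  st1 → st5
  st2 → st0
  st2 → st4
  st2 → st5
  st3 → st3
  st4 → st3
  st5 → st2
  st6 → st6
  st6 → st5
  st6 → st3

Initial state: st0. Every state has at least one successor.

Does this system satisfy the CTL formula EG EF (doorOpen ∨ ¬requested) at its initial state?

Violated

States satisfying EF (doorOpen ∨ ¬requested): {st0, st1, st2, st4, st5, st6}.
States satisfying EG EF (doorOpen ∨ ¬requested): {st1, st2, st5, st6}.
No suitable path/successor from st0 witnesses the formula.
st0 ∉ Sat(EG EF (doorOpen ∨ ¬requested)).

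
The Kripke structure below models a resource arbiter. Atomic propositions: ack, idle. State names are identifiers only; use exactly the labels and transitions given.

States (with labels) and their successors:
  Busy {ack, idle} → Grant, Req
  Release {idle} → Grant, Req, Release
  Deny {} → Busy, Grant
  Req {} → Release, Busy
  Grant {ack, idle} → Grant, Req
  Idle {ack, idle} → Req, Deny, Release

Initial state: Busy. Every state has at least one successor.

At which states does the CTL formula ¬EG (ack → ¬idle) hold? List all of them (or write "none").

States satisfying ack → ¬idle: {Release, Deny, Req}.
States satisfying EG (ack → ¬idle): {Release, Req}.
States satisfying ¬EG (ack → ¬idle): {Busy, Deny, Grant, Idle}.

{Busy, Deny, Grant, Idle}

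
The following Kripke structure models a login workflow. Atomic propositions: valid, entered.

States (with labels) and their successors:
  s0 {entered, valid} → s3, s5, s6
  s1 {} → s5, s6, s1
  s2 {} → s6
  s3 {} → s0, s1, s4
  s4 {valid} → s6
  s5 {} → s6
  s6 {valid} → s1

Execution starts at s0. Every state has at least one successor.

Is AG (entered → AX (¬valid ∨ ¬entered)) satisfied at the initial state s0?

States satisfying entered → AX (¬valid ∨ ¬entered): {s0, s1, s2, s3, s4, s5, s6}.
States satisfying AG (entered → AX (¬valid ∨ ¬entered)): {s0, s1, s2, s3, s4, s5, s6}.
Every state reachable from s0 satisfies entered → AX (¬valid ∨ ¬entered).
s0 ∈ Sat(AG (entered → AX (¬valid ∨ ¬entered))).

Holds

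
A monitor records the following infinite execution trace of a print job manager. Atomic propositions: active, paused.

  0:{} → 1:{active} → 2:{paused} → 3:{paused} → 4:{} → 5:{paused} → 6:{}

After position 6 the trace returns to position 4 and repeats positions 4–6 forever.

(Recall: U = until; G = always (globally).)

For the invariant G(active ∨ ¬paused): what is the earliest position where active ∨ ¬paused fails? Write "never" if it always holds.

Check active ∨ ¬paused at each position in order: 0 ✓, 1 ✓.
At position 2 the labels are {paused}, so active ∨ ¬paused is false there. This is the first violation.

2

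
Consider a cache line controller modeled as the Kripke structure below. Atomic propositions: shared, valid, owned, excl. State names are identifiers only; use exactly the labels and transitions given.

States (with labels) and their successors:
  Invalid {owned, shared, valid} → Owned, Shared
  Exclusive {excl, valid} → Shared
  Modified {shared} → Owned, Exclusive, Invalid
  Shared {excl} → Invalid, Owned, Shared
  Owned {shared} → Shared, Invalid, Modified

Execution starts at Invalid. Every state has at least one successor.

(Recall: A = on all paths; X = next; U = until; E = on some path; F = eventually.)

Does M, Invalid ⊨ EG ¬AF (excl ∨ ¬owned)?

States satisfying ¬AF (excl ∨ ¬owned): ∅.
States satisfying EG ¬AF (excl ∨ ¬owned): ∅.
No suitable path/successor from Invalid witnesses the formula.
Invalid ∉ Sat(EG ¬AF (excl ∨ ¬owned)).

Does not hold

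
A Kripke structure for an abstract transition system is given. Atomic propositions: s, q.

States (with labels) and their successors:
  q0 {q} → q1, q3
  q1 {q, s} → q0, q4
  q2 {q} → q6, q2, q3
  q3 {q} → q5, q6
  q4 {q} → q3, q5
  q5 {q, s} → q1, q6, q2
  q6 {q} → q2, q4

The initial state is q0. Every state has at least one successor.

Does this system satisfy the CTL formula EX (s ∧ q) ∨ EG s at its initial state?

States satisfying s ∧ q: {q1, q5}.
States satisfying EX (s ∧ q): {q0, q3, q4, q5}.
States satisfying s: {q1, q5}.
States satisfying EG s: ∅.
States satisfying EX (s ∧ q) ∨ EG s: {q0, q3, q4, q5}.
q0 ∈ Sat(EX (s ∧ q) ∨ EG s).

Holds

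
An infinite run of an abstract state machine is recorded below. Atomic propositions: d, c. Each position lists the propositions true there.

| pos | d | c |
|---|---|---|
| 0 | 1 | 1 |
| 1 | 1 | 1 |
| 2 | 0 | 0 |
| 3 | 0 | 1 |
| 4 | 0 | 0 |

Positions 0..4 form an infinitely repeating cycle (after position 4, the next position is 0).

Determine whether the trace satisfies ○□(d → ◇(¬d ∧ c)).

Satisfied

The position after 0 is 1; □(d → ◇(¬d ∧ c)) is true there.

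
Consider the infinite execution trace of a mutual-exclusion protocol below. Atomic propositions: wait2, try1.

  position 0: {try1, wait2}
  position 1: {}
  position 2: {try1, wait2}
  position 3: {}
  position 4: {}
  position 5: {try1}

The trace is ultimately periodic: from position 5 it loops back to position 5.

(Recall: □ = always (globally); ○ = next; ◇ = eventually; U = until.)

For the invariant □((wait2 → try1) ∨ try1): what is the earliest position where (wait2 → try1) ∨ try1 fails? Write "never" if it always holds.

(wait2 → try1) ∨ try1 holds at every position 0..5, and those are all the positions the trace ever visits, so the invariant □((wait2 → try1) ∨ try1) is never violated.

never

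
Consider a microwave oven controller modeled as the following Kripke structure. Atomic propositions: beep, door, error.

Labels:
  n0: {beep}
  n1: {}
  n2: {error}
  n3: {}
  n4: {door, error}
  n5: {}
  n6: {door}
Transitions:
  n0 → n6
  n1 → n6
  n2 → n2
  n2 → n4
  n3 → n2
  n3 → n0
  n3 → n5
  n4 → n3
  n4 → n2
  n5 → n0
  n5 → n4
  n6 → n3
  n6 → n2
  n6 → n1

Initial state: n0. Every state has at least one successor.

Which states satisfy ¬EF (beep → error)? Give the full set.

none

States satisfying beep → error: {n1, n2, n3, n4, n5, n6}.
States satisfying EF (beep → error): {n0, n1, n2, n3, n4, n5, n6}.
States satisfying ¬EF (beep → error): ∅.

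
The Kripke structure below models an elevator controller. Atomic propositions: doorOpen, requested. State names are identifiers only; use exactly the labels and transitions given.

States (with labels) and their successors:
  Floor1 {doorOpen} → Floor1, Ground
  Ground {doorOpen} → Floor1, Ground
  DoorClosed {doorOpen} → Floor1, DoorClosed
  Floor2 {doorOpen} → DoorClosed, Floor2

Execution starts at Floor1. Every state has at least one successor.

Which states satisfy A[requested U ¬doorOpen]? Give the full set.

none

States satisfying requested: ∅.
States satisfying ¬doorOpen: ∅.
States satisfying A[requested U ¬doorOpen]: ∅.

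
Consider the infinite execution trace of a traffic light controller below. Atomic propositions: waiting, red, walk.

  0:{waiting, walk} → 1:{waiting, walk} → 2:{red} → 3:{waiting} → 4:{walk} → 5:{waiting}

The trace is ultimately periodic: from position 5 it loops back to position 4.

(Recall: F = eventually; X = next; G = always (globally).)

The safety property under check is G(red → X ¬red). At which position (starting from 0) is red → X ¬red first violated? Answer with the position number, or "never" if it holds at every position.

never

red → X ¬red holds at every position 0..5, and those are all the positions the trace ever visits, so the invariant G(red → X ¬red) is never violated.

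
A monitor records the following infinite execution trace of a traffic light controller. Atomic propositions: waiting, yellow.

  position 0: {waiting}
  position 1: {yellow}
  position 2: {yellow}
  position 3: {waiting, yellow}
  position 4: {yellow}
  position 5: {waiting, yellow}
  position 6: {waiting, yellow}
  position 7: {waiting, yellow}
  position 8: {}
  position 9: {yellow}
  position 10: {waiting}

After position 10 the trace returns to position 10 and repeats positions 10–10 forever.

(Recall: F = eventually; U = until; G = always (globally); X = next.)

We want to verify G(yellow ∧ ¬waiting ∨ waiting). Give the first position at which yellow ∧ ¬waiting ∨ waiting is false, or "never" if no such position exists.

8

Check yellow ∧ ¬waiting ∨ waiting at each position in order: 0 ✓, 1 ✓, 2 ✓, 3 ✓, 4 ✓, 5 ✓, 6 ✓, 7 ✓.
At position 8 the labels are {}, so yellow ∧ ¬waiting ∨ waiting is false there. This is the first violation.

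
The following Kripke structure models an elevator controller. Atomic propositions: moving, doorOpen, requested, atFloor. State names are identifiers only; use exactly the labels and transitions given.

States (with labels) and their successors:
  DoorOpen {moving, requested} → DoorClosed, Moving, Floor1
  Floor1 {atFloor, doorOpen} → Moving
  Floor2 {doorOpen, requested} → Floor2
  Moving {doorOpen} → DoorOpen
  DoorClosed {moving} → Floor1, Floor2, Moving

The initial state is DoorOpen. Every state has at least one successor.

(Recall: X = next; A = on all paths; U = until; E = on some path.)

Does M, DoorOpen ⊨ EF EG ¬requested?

States satisfying EG ¬requested: ∅.
States satisfying EF EG ¬requested: ∅.
No suitable path/successor from DoorOpen witnesses the formula.
DoorOpen ∉ Sat(EF EG ¬requested).

Violated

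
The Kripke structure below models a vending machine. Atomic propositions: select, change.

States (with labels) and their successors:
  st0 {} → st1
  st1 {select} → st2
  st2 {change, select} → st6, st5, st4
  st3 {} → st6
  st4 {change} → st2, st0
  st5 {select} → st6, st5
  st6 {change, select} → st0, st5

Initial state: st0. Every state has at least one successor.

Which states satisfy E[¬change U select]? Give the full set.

States satisfying ¬change: {st0, st1, st3, st5}.
States satisfying select: {st1, st2, st5, st6}.
States satisfying E[¬change U select]: {st0, st1, st2, st3, st5, st6}.

{st0, st1, st2, st3, st5, st6}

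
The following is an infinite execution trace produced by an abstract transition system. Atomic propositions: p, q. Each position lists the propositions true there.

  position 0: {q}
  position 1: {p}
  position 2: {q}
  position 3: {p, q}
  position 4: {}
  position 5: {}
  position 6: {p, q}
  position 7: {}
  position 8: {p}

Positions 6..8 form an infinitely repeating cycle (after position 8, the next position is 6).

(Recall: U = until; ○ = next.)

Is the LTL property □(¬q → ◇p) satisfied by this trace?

Holds

¬q → ◇p holds at every position 0..8, and those are all positions ever visited, so □(¬q → ◇p) holds.
Positions where ¬q holds: 1, 4, 5, 7, 8.
Check ◇p at each: 1→ok, 4→ok, 5→ok, 7→ok, 8→ok.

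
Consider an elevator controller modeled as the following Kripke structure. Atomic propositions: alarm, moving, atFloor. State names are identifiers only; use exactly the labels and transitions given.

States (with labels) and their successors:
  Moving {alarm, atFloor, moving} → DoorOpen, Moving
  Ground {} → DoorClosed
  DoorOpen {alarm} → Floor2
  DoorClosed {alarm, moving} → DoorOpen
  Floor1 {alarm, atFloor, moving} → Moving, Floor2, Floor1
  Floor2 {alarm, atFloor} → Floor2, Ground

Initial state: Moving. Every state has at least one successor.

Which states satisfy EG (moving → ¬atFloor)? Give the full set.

States satisfying moving → ¬atFloor: {Ground, DoorOpen, DoorClosed, Floor2}.
States satisfying EG (moving → ¬atFloor): {Ground, DoorOpen, DoorClosed, Floor2}.

{Ground, DoorOpen, DoorClosed, Floor2}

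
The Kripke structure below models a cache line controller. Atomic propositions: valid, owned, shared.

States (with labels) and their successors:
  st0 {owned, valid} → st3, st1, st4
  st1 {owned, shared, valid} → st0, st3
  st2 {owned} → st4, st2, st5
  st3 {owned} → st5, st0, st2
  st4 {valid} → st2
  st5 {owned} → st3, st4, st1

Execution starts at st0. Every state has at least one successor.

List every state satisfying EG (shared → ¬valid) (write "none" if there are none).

{st0, st2, st3, st4, st5}

States satisfying shared → ¬valid: {st0, st2, st3, st4, st5}.
States satisfying EG (shared → ¬valid): {st0, st2, st3, st4, st5}.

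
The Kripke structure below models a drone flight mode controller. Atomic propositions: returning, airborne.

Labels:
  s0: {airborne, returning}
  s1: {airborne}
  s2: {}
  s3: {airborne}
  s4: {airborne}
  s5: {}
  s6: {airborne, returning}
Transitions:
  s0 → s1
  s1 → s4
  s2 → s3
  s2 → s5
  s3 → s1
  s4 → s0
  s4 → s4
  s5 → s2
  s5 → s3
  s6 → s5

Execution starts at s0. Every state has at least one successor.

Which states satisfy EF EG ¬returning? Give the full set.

{s0, s1, s2, s3, s4, s5, s6}

States satisfying EG ¬returning: {s1, s2, s3, s4, s5}.
States satisfying EF EG ¬returning: {s0, s1, s2, s3, s4, s5, s6}.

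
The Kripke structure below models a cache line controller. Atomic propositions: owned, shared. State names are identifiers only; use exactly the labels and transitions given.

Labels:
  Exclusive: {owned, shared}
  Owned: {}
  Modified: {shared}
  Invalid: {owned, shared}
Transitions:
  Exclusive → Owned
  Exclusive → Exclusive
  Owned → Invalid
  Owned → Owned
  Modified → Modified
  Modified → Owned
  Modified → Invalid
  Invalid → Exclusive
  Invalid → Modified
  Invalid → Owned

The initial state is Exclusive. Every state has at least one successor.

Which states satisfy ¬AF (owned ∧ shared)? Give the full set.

{Owned, Modified}

States satisfying owned ∧ shared: {Exclusive, Invalid}.
States satisfying AF (owned ∧ shared): {Exclusive, Invalid}.
States satisfying ¬AF (owned ∧ shared): {Owned, Modified}.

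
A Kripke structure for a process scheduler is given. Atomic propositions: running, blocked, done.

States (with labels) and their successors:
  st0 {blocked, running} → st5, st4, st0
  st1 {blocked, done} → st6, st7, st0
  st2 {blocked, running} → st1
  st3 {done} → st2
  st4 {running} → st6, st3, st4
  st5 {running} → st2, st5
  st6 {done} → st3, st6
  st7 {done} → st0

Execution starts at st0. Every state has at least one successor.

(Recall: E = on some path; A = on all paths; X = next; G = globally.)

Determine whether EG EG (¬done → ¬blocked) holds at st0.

No

States satisfying EG (¬done → ¬blocked): {st1, st4, st5, st6}.
States satisfying EG EG (¬done → ¬blocked): {st1, st4, st5, st6}.
No suitable path/successor from st0 witnesses the formula.
st0 ∉ Sat(EG EG (¬done → ¬blocked)).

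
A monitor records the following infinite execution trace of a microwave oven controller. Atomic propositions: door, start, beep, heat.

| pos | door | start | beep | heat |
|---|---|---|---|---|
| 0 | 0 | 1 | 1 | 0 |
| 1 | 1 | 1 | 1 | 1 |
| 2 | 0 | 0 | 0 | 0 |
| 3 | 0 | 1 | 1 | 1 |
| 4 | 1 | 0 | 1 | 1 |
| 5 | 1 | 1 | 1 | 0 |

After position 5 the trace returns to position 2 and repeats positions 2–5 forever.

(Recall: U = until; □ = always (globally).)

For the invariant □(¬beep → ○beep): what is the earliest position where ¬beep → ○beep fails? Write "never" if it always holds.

never

¬beep → ○beep holds at every position 0..5, and those are all the positions the trace ever visits, so the invariant □(¬beep → ○beep) is never violated.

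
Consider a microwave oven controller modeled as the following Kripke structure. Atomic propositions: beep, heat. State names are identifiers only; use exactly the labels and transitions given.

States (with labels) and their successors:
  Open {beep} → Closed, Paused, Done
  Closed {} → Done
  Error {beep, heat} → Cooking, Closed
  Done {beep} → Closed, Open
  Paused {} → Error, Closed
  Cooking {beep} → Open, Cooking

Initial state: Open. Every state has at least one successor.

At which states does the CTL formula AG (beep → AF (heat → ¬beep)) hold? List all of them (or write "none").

States satisfying beep → AF (heat → ¬beep): {Open, Closed, Error, Done, Paused, Cooking}.
States satisfying AG (beep → AF (heat → ¬beep)): {Open, Closed, Error, Done, Paused, Cooking}.

{Open, Closed, Error, Done, Paused, Cooking}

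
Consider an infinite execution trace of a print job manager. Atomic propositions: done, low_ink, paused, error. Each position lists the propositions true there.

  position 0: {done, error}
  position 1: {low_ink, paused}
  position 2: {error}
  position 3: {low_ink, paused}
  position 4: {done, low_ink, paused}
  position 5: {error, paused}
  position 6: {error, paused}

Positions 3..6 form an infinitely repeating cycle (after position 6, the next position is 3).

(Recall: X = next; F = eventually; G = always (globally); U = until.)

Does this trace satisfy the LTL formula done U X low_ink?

Walking from position 0: X low_ink first holds at position 0, and done holds at every earlier position along the way, so done U X low_ink holds.

Satisfied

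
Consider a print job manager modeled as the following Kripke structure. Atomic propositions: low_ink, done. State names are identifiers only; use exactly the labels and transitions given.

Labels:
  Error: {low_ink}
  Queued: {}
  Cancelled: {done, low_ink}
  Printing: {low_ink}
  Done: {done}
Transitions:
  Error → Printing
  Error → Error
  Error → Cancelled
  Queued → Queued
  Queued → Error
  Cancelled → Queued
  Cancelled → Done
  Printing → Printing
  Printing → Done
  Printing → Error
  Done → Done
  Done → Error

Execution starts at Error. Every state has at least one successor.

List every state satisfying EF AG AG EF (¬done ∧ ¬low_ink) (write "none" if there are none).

States satisfying AG AG EF (¬done ∧ ¬low_ink): {Error, Queued, Cancelled, Printing, Done}.
States satisfying EF AG AG EF (¬done ∧ ¬low_ink): {Error, Queued, Cancelled, Printing, Done}.

{Error, Queued, Cancelled, Printing, Done}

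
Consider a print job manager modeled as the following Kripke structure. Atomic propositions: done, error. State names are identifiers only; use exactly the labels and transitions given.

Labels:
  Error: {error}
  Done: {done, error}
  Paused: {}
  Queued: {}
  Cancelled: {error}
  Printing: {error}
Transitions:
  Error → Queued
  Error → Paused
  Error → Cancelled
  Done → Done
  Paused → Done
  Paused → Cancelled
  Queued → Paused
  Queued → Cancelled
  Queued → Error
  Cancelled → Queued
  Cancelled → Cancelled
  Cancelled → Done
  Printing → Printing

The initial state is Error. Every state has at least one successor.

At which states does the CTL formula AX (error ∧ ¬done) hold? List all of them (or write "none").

{Printing}

States satisfying error ∧ ¬done: {Error, Cancelled, Printing}.
States satisfying AX (error ∧ ¬done): {Printing}.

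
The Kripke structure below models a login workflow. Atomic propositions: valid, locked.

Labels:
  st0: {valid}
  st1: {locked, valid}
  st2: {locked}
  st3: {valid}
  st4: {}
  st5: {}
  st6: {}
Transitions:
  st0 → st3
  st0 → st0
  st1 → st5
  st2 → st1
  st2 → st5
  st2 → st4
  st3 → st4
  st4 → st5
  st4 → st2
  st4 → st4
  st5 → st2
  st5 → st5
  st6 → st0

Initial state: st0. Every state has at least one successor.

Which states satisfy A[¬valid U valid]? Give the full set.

{st0, st1, st3, st6}

States satisfying ¬valid: {st2, st4, st5, st6}.
States satisfying valid: {st0, st1, st3}.
States satisfying A[¬valid U valid]: {st0, st1, st3, st6}.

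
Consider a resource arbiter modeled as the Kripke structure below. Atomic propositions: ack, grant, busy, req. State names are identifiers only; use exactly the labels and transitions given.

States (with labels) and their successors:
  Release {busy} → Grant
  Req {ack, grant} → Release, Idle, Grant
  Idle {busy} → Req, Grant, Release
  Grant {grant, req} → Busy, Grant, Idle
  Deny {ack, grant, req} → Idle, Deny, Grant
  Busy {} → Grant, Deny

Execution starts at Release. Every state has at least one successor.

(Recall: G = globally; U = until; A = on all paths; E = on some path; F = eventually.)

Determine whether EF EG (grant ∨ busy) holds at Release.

States satisfying EG (grant ∨ busy): {Release, Req, Idle, Grant, Deny}.
States satisfying EF EG (grant ∨ busy): {Release, Req, Idle, Grant, Deny, Busy}.
Some path from Release reaches a state where EG (grant ∨ busy) holds.
Release ∈ Sat(EF EG (grant ∨ busy)).

Satisfied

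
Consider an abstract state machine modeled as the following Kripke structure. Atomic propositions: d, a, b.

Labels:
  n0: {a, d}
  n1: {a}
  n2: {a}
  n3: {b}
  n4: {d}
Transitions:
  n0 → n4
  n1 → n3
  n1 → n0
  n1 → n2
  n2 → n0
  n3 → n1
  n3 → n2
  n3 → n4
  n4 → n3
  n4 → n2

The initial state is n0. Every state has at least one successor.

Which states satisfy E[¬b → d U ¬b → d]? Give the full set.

States satisfying ¬b → d: {n0, n3, n4}.
States satisfying E[¬b → d U ¬b → d]: {n0, n3, n4}.

{n0, n3, n4}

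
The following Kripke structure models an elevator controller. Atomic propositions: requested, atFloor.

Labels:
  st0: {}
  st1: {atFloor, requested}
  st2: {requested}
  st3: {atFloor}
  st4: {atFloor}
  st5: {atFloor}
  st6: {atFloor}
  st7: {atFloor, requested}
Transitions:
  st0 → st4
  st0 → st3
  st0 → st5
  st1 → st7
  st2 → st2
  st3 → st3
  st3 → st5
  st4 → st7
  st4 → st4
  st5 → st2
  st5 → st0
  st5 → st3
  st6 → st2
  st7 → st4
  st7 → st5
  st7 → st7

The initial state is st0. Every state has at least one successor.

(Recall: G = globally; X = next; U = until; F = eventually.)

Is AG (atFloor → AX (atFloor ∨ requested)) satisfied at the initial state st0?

States satisfying atFloor → AX (atFloor ∨ requested): {st0, st1, st2, st3, st4, st6, st7}.
States satisfying AG (atFloor → AX (atFloor ∨ requested)): {st2, st6}.
st5 is reachable from st0 and violates atFloor → AX (atFloor ∨ requested), so AG fails at st0.
st0 ∉ Sat(AG (atFloor → AX (atFloor ∨ requested))).

Does not hold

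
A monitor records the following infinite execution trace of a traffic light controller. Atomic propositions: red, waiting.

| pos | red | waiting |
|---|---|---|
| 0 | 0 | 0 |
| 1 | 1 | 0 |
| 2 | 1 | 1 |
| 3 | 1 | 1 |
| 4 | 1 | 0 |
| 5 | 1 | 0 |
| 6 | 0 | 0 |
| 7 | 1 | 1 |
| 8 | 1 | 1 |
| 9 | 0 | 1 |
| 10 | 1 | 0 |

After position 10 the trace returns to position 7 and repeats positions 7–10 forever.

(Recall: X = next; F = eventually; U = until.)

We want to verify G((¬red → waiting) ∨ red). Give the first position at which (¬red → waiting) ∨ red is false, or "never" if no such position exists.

At position 0 the labels are {}, so (¬red → waiting) ∨ red is false there. This is the first violation.

0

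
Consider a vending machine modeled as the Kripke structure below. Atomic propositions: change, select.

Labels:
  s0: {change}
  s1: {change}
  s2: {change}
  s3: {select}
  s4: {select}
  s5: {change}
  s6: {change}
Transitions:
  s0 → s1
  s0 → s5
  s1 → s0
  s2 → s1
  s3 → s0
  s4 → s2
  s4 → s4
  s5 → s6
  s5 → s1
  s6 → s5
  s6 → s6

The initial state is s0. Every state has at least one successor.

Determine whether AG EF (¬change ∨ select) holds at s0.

States satisfying EF (¬change ∨ select): {s3, s4}.
States satisfying AG EF (¬change ∨ select): ∅.
s0 is reachable from s0 and violates EF (¬change ∨ select), so AG fails at s0.
s0 ∉ Sat(AG EF (¬change ∨ select)).

Violated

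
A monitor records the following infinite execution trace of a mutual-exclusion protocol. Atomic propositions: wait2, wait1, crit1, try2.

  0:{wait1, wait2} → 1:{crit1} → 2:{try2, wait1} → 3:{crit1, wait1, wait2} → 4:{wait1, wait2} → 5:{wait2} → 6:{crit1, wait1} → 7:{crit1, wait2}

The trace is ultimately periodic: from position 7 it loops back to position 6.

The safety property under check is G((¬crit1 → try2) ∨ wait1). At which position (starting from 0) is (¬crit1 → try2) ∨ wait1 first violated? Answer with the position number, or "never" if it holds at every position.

Check (¬crit1 → try2) ∨ wait1 at each position in order: 0 ✓, 1 ✓, 2 ✓, 3 ✓, 4 ✓.
At position 5 the labels are {wait2}, so (¬crit1 → try2) ∨ wait1 is false there. This is the first violation.

5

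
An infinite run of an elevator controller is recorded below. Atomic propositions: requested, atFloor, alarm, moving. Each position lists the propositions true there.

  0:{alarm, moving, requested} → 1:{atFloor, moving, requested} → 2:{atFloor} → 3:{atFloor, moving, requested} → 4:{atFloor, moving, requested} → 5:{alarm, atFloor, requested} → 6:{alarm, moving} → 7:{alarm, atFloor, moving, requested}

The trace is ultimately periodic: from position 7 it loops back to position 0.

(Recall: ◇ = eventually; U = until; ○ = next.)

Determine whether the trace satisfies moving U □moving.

No

Walking from position 0: at position 2, □moving has not yet held and moving fails, so moving U □moving is false.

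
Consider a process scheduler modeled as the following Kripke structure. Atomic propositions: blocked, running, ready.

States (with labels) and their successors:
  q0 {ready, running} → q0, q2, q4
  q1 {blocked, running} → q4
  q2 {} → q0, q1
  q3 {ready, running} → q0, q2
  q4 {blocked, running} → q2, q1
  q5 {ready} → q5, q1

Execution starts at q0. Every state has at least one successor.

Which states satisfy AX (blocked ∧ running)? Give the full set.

States satisfying blocked ∧ running: {q1, q4}.
States satisfying AX (blocked ∧ running): {q1}.

{q1}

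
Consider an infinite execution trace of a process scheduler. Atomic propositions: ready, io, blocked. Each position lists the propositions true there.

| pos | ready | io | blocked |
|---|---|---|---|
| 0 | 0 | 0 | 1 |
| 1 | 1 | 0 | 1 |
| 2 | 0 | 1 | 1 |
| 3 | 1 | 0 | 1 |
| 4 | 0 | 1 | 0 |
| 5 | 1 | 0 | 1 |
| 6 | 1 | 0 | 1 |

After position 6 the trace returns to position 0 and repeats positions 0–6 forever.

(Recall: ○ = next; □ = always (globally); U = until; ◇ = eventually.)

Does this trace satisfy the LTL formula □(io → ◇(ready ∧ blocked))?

Satisfied

io → ◇(ready ∧ blocked) holds at every position 0..6, and those are all positions ever visited, so □(io → ◇(ready ∧ blocked)) holds.
Positions where io holds: 2, 4.
Check ◇(ready ∧ blocked) at each: 2→ok, 4→ok.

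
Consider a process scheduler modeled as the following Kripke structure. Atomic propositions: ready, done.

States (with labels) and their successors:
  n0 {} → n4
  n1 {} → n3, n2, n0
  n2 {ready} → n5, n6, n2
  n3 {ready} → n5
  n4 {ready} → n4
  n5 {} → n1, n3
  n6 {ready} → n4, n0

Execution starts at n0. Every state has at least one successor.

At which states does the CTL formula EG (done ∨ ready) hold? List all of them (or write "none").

{n2, n4, n6}

States satisfying done ∨ ready: {n2, n3, n4, n6}.
States satisfying EG (done ∨ ready): {n2, n4, n6}.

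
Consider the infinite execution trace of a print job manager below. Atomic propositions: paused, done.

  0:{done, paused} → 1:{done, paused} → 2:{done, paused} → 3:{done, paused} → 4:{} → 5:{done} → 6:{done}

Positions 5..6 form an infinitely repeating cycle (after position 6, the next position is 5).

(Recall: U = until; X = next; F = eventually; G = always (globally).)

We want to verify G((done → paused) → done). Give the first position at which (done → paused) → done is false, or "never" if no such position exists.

Check (done → paused) → done at each position in order: 0 ✓, 1 ✓, 2 ✓, 3 ✓.
At position 4 the labels are {}, so (done → paused) → done is false there. This is the first violation.

4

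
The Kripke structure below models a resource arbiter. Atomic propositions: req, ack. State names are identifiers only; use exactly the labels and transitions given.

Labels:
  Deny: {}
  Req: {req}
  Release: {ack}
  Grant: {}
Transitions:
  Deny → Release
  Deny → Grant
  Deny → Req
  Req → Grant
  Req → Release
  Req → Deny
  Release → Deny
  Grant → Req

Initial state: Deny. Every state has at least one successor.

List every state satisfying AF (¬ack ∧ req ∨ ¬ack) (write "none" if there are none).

{Deny, Req, Release, Grant}

States satisfying ¬ack ∧ req ∨ ¬ack: {Deny, Req, Grant}.
States satisfying AF (¬ack ∧ req ∨ ¬ack): {Deny, Req, Release, Grant}.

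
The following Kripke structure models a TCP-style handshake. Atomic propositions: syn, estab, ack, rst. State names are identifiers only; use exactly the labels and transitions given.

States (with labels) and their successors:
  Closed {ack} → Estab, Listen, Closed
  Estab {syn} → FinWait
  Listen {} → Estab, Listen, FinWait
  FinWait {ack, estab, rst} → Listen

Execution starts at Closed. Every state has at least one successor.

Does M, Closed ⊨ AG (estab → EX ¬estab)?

States satisfying estab → EX ¬estab: {Closed, Estab, Listen, FinWait}.
States satisfying AG (estab → EX ¬estab): {Closed, Estab, Listen, FinWait}.
Every state reachable from Closed satisfies estab → EX ¬estab.
Closed ∈ Sat(AG (estab → EX ¬estab)).

Holds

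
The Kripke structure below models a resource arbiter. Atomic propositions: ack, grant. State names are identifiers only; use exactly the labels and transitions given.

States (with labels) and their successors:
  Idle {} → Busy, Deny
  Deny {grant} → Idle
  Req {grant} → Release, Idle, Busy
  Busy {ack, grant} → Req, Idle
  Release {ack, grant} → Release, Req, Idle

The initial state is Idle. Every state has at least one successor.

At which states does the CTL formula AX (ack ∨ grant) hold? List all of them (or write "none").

States satisfying ack ∨ grant: {Deny, Req, Busy, Release}.
States satisfying AX (ack ∨ grant): {Idle}.

{Idle}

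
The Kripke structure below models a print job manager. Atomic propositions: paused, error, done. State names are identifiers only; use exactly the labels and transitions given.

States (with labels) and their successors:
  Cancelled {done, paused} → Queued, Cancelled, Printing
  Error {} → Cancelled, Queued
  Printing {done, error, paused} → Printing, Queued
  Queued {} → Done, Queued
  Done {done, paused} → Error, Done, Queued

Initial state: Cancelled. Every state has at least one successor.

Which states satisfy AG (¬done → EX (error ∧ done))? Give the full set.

States satisfying ¬done → EX (error ∧ done): {Cancelled, Printing, Done}.
States satisfying AG (¬done → EX (error ∧ done)): ∅.

none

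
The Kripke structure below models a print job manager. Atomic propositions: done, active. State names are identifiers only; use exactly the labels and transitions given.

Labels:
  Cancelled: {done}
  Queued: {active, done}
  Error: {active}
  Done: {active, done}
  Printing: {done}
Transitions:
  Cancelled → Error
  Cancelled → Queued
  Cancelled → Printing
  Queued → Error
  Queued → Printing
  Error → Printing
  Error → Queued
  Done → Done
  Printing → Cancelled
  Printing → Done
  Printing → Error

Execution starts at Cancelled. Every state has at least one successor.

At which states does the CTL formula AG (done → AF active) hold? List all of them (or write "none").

States satisfying done → AF active: {Queued, Error, Done}.
States satisfying AG (done → AF active): {Done}.

{Done}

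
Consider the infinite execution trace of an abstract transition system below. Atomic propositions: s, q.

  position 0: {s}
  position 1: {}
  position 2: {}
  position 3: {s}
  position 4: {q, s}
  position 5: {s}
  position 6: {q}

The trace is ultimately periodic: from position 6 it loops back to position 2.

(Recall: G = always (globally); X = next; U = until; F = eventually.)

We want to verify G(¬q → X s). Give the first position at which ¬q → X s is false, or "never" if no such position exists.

At position 0 the labels are {s} and the next position 1 has {}, so ¬q → X s is false there. This is the first violation.

0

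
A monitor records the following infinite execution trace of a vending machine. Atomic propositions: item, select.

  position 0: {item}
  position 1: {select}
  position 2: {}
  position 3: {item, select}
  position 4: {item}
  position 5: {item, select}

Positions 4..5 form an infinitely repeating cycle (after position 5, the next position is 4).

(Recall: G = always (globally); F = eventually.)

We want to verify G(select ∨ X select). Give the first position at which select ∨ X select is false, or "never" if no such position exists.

never

select ∨ X select holds at every position 0..5, and those are all the positions the trace ever visits, so the invariant G(select ∨ X select) is never violated.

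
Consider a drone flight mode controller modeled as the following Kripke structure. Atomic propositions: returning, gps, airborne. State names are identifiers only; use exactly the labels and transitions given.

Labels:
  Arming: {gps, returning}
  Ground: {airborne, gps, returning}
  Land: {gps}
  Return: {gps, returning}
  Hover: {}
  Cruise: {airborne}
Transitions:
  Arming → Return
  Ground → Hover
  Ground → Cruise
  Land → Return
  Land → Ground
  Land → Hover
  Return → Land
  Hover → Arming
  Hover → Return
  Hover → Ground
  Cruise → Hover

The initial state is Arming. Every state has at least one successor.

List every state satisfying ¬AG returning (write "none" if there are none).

States satisfying returning: {Arming, Ground, Return}.
States satisfying AG returning: ∅.
States satisfying ¬AG returning: {Arming, Ground, Land, Return, Hover, Cruise}.

{Arming, Ground, Land, Return, Hover, Cruise}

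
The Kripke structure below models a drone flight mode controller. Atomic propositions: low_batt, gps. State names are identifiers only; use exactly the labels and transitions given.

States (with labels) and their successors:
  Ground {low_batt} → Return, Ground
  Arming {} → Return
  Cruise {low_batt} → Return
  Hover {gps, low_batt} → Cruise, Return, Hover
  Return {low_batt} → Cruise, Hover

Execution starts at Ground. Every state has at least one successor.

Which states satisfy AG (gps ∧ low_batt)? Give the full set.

none

States satisfying gps ∧ low_batt: {Hover}.
States satisfying AG (gps ∧ low_batt): ∅.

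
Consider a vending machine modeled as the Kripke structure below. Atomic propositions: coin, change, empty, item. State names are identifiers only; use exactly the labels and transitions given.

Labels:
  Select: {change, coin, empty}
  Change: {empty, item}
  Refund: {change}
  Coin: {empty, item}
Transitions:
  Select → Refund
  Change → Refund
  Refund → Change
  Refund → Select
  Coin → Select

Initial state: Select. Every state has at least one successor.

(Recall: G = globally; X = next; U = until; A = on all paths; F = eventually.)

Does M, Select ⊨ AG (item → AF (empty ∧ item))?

Yes

States satisfying item → AF (empty ∧ item): {Select, Change, Refund, Coin}.
States satisfying AG (item → AF (empty ∧ item)): {Select, Change, Refund, Coin}.
Every state reachable from Select satisfies item → AF (empty ∧ item).
Select ∈ Sat(AG (item → AF (empty ∧ item))).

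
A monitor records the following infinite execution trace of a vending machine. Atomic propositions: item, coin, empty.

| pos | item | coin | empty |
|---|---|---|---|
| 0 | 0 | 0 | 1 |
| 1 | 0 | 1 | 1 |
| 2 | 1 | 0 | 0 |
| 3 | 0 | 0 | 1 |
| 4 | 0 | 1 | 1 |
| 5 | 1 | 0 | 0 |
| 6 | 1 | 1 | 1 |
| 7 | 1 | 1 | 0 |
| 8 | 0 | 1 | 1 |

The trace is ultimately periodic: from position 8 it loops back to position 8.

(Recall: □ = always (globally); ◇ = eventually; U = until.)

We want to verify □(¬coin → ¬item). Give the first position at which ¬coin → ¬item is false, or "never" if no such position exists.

2

Check ¬coin → ¬item at each position in order: 0 ✓, 1 ✓.
At position 2 the labels are {item}, so ¬coin → ¬item is false there. This is the first violation.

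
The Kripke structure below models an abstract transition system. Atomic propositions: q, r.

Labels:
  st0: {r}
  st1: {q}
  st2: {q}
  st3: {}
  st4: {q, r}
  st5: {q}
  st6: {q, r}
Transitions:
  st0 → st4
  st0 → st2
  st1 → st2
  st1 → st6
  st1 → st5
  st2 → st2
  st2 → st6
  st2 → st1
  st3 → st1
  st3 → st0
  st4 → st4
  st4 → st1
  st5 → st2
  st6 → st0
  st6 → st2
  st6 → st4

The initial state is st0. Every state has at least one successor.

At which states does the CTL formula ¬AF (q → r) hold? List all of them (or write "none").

States satisfying q → r: {st0, st3, st4, st6}.
States satisfying AF (q → r): {st0, st3, st4, st6}.
States satisfying ¬AF (q → r): {st1, st2, st5}.

{st1, st2, st5}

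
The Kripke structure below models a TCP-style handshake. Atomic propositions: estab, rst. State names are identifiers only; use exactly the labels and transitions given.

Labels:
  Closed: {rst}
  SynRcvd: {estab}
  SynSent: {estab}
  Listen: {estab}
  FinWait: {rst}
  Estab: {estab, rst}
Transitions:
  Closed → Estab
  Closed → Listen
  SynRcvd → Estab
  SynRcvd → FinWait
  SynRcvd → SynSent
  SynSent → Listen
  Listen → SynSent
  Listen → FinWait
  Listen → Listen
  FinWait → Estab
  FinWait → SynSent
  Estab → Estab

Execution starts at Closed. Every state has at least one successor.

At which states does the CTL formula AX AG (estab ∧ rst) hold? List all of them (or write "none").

States satisfying AG (estab ∧ rst): {Estab}.
States satisfying AX AG (estab ∧ rst): {Estab}.

{Estab}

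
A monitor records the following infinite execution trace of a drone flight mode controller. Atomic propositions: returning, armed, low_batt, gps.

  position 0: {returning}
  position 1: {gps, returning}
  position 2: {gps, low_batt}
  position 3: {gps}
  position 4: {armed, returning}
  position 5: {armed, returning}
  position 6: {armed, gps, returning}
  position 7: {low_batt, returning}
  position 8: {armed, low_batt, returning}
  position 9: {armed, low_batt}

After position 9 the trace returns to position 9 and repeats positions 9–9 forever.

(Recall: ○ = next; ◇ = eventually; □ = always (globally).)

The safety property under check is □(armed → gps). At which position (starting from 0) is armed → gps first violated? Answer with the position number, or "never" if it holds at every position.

4

Check armed → gps at each position in order: 0 ✓, 1 ✓, 2 ✓, 3 ✓.
At position 4 the labels are {armed, returning}, so armed → gps is false there. This is the first violation.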